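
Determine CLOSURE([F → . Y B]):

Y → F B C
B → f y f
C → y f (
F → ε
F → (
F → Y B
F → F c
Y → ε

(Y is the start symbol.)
{ [F → . (], [F → . F c], [F → . Y B], [F → .], [Y → . F B C], [Y → .] }

To compute CLOSURE, for each item [A → α.Bβ] where B is a non-terminal, add [B → .γ] for all productions B → γ; repeat for the newly added items until nothing changes.

Start with: [F → . Y B]
  [F → . Y B] has the dot before Y: add [Y → . F B C], [Y → .]
  [Y → . F B C] has the dot before F: add [F → .], [F → . (], [F → . F c]
No further items can be added.

CLOSURE = { [F → . (], [F → . F c], [F → . Y B], [F → .], [Y → . F B C], [Y → .] }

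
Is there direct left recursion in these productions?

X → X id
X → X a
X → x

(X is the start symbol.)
Direct left recursion occurs when N → N α for some non-terminal N (the right-hand side begins with the left-hand side itself).

X → X id: LEFT RECURSIVE (starts with X)
X → X a: LEFT RECURSIVE (starts with X)
X → x: starts with x

The grammar has direct left recursion on: X.

Answer: Yes, X is left-recursive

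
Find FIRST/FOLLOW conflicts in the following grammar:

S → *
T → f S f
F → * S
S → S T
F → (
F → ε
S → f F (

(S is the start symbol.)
Yes. F → '(' with FOLLOW(F) on { '(' }

Nullable non-terminals: F.

F: nullable alternative(s) F → ε; FOLLOW(F) = { '(' }
  F → * S: FIRST \ {ε} = { '*' } — disjoint from FOLLOW(F)
  F → (: FIRST \ {ε} = { '(' } — overlaps FOLLOW(F) on { '(' }: CONFLICT
  F → ε: FIRST \ {ε} = { } — this is the only nullable alternative, skip

S, T have no nullable alternative, so no FIRST/FOLLOW check is needed there.

So the grammar has 1 FIRST/FOLLOW conflict (marked CONFLICT above).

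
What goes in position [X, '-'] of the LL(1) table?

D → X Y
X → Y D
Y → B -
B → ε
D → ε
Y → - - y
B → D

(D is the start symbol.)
To find M[X, '-'], we find productions for X where '-' is in the predict set (PREDICT(N → α) = (FIRST(α) \ {ε}) ∪ (FOLLOW(N) if α ⇒* ε)).

Relevant sets:
  FIRST(Y) = { '-' }

X → Y D: PREDICT = { '-' }
  '-' is in predict set, so this production goes in M[X, '-']

M[X, '-'] = X → Y D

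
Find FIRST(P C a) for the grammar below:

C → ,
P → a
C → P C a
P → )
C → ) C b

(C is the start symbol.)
{ ')', 'a' }

FIRST sets of the non-terminals involved (from the grammar, by fixed-point iteration):
  FIRST(P) = { ')', 'a' }

To compute FIRST(P C a), process the symbols left to right:
Symbol P is a non-terminal. Add FIRST(P) \ {ε} = { ')', 'a' }
P is not nullable (ε ∉ FIRST(P)), so stop here.
FIRST(P C a) = { ')', 'a' }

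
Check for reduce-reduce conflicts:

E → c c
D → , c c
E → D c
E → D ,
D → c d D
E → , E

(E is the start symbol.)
Yes — I16: [D → , c c .] vs [E → c c .]

Augment with E' → E and build the canonical LR(0) collection (I0 = CLOSURE({[E' → . E]}), then GOTO on every symbol after a dot until no new states appear). It has 17 states:
  I0: { [D → . , c c], [D → . c d D], [E → . , E], [E → . D ,], [E → . D c], [E → . c c], [E' → . E] }  — shift
  I1: { [D → , . c c], [D → . , c c], [D → . c d D], [E → , . E], [E → . , E], [E → . D ,], [E → . D c], [E → . c c] }  — shift
  I2: { [E → D . ,], [E → D . c] }  — shift
  I3: { [E' → E .] }  — accept
  I4: { [D → c . d D], [E → c . c] }  — shift
  I5: { [E → c c .] }  — reduce
  I6: { [D → . , c c], [D → . c d D], [D → c d . D] }  — shift
  I7: { [D → , . c c] }  — shift
  I8: { [D → c d D .] }  — reduce
  I9: { [D → c . d D] }  — shift
  I10: { [D → , c . c] }  — shift
  I11: { [D → , c c .] }  — reduce
  I12: { [E → D , .] }  — reduce
  I13: { [E → D c .] }  — reduce
  I14: { [E → , E .] }  — reduce
  I15: { [D → , c . c], [D → c . d D], [E → c . c] }  — shift
  I16: { [D → , c c .], [E → c c .] }  — 2 reduces

I16 contains complete items [D → , c c .], [E → c c .] — reduce-reduce conflict.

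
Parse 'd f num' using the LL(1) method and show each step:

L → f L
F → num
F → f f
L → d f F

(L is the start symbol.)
LL(1) parsing maintains a stack (initially the start symbol over $) and the input. At each step: if the stack top is a terminal, match it against the current input token; if it is a non-terminal N, replace it with the RHS of M[N, lookahead] (the unique production whose predict set contains the lookahead).

Stack is shown with the top on the left.

Stack    Input      Action
--------------------------
L $      d f num $  output L → d f F
d f F $  d f num $  match 'd'
f F $    f num $    match 'f'
F $      num $      output F → num
num $    num $      match 'num'
$        $          accept

The string is accepted.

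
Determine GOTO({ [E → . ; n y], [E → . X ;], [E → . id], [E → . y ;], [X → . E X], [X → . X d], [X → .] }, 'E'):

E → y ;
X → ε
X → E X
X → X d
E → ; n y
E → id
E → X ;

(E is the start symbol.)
GOTO(I, 'E') = CLOSURE({ [A → αX.β] : [A → α.Xβ] ∈ I, X = 'E' })

Items with dot before 'E', with the dot advanced:
  [X → . E X] → [X → E . X]
Closure of the advanced items:
  [X → E . X] has the dot before X: add [X → .], [X → . E X], [X → . X d]
  [X → . E X] has the dot before E: add [E → . y ;], [E → . ; n y], [E → . id], [E → . X ;]

GOTO = { [E → . ; n y], [E → . X ;], [E → . id], [E → . y ;], [X → . E X], [X → . X d], [X → .], [X → E . X] }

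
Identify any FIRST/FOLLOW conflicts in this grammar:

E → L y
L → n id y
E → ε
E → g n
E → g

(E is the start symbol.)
No FIRST/FOLLOW conflicts.

Nullable non-terminals: E.
FIRST sets used below: FIRST(L) = { 'n' }

E: nullable alternative(s) E → ε; FOLLOW(E) = { $ }
  E → L y: FIRST \ {ε} = { 'n' } — disjoint from FOLLOW(E)
  E → ε: FIRST \ {ε} = { } — this is the only nullable alternative, skip
  E → g n: FIRST \ {ε} = { 'g' } — disjoint from FOLLOW(E)
  E → g: FIRST \ {ε} = { 'g' } — disjoint from FOLLOW(E)

L has no nullable alternative, so no FIRST/FOLLOW check is needed there.

No FIRST/FOLLOW conflicts found.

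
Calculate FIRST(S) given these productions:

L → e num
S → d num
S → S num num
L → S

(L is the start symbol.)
To compute FIRST(S), examine every production with S on the left-hand side, reading each right-hand side left to right until a non-nullable symbol is reached.

From S → d num:
  - d is a terminal: add 'd' and stop
From S → S num num:
  - S is the symbol being defined: contributes nothing new
    S is not nullable, so stop

Collecting: FIRST(S) = { 'd' }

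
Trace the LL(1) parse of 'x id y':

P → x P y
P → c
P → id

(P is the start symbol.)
Stack is shown with the top on the left.

Stack    Input     Action
-------------------------
P $      x id y $  output P → x P y
x P y $  x id y $  match 'x'
P y $    id y $    output P → id
id y $   id y $    match 'id'
y $      y $       match 'y'
$        $         accept

The string is accepted.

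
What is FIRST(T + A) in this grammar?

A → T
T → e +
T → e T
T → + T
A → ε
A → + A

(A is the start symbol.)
{ '+', 'e' }

FIRST sets of the non-terminals involved (from the grammar, by fixed-point iteration):
  FIRST(T) = { '+', 'e' }

To compute FIRST(T + A), process the symbols left to right:
Symbol T is a non-terminal. Add FIRST(T) \ {ε} = { '+', 'e' }
T is not nullable (ε ∉ FIRST(T)), so stop here.
FIRST(T + A) = { '+', 'e' }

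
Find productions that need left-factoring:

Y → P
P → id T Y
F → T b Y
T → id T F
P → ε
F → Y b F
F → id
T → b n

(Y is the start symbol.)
Left-factoring is needed when two productions for the same non-terminal
share a common prefix on the right-hand side.

Productions for P:
  P → id T Y
  P → ε
Productions for F:
  F → T b Y
  F → Y b F
  F → id
Productions for T:
  T → id T F
  T → b n

No common prefixes found.

Answer: No, left-factoring is not needed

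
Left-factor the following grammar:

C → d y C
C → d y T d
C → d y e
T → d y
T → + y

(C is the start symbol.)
Left-factoring transforms A → αβ₁ | αβ₂ into A → αA' and A' → β₁ | β₂
(α is the longest common prefix among the alternatives). Repeat until
no nonterminal has two alternatives with a common prefix.

Round 1: C has alternatives sharing prefix 'd y'. Introduce C': C → d y C'
  Add: C' → C
  Add: C' → T d
  Add: C' → e

No remaining common prefixes — done.

Resulting grammar:
C → d y C'
C' → C
C' → T d
C' → e
T → d y
T → + y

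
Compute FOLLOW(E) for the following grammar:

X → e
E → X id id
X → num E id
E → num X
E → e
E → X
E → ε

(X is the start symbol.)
{ 'id' }

In X → num E id: E is followed by id, add FIRST(id) \ {ε} = { 'id' }

Taking the union: FOLLOW(E) = { 'id' }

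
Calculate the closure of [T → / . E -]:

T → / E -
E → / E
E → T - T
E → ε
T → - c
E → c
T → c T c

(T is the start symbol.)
{ [E → . / E], [E → . T - T], [E → . c], [E → .], [T → . - c], [T → . / E -], [T → . c T c], [T → / . E -] }

Start with: [T → / . E -]
  [T → / . E -] has the dot before E: add [E → . / E], [E → . T - T], [E → .], [E → . c]
  [E → . T - T] has the dot before T: add [T → . / E -], [T → . - c], [T → . c T c]
No further items can be added.

CLOSURE = { [E → . / E], [E → . T - T], [E → . c], [E → .], [T → . - c], [T → . / E -], [T → . c T c], [T → / . E -] }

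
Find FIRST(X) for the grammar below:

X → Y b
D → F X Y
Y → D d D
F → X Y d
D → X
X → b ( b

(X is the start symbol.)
FIRST sets of the other non-terminals involved (by the same procedure, iterated to a fixed point):
  FIRST(Y) = { 'b' }

From X → Y b:
  - Y is a non-terminal: add FIRST(Y) \ {ε} = { 'b' }
    Y is not nullable, so stop
From X → b ( b:
  - b is a terminal: add 'b' and stop

Collecting: FIRST(X) = { 'b' }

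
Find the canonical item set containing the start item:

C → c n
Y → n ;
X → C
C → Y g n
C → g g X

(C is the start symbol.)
First, augment the grammar with C' → C
I₀ = CLOSURE({ [C' → . C] }):
  [C' → . C] has the dot before C: add [C → . c n], [C → . Y g n], [C → . g g X]
  [C → . Y g n] has the dot before Y: add [Y → . n ;]
No further items can be added.

I₀ = { [C → . Y g n], [C → . c n], [C → . g g X], [C' → . C], [Y → . n ;] }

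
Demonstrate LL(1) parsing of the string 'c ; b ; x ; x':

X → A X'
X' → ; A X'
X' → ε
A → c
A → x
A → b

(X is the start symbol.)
LL(1) parsing maintains a stack (initially the start symbol over $) and the input. At each step: if the stack top is a terminal, match it against the current input token; if it is a non-terminal N, replace it with the RHS of M[N, lookahead] (the unique production whose predict set contains the lookahead).

Stack is shown with the top on the left.

Stack     Input            Action
---------------------------------
X $       c ; b ; x ; x $  output X → A X'
A X' $    c ; b ; x ; x $  output A → c
c X' $    c ; b ; x ; x $  match 'c'
X' $      ; b ; x ; x $    output X' → ; A X'
; A X' $  ; b ; x ; x $    match ';'
A X' $    b ; x ; x $      output A → b
b X' $    b ; x ; x $      match 'b'
X' $      ; x ; x $        output X' → ; A X'
; A X' $  ; x ; x $        match ';'
A X' $    x ; x $          output A → x
x X' $    x ; x $          match 'x'
X' $      ; x $            output X' → ; A X'
; A X' $  ; x $            match ';'
A X' $    x $              output A → x
x X' $    x $              match 'x'
X' $      $                output X' → ε
$         $                accept

The string is accepted.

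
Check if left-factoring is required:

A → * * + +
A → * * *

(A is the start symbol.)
Left-factoring is needed when two productions for the same non-terminal
share a common prefix on the right-hand side.

Productions for A:
  A → * * + +
  A → * * *

Found common prefix '* *' in productions for A

Answer: Yes, A has productions with common prefix '* *'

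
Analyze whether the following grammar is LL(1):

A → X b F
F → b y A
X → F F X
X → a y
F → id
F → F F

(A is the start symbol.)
A grammar is LL(1) if for each non-terminal N with multiple productions, the predict sets of those productions are pairwise disjoint, where PREDICT(N → α) = (FIRST(α) \ {ε}) ∪ (FOLLOW(N) if α ⇒* ε).

Relevant sets:
  FIRST(F) = { 'b', 'id' }

For F:
  PREDICT(F → b y A) = { 'b' }
  PREDICT(F → id) = { 'id' }
  PREDICT(F → F F) = { 'b', 'id' }
For X:
  PREDICT(X → F F X) = { 'b', 'id' }
  PREDICT(X → a y) = { 'a' }
A has a single production, so nothing to check there.

Conflict found: Predict set conflict for F: { 'b' }
The grammar is NOT LL(1).

Answer: No. Predict set conflict for F: { 'b' }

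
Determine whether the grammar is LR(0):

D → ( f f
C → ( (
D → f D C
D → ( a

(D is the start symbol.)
Yes, the grammar is LR(0)

Augment with D' → D and build the canonical LR(0) collection (I0 = CLOSURE({[D' → . D]}), then GOTO on every symbol after a dot until no new states appear). It has 11 states:
  I0: { [D → . ( a], [D → . ( f f], [D → . f D C], [D' → . D] }  — shift
  I1: { [D → ( . a], [D → ( . f f] }  — shift
  I2: { [D' → D .] }  — accept
  I3: { [D → . ( a], [D → . ( f f], [D → . f D C], [D → f . D C] }  — shift
  I4: { [C → . ( (], [D → f D . C] }  — shift
  I5: { [C → ( . (] }  — shift
  I6: { [D → f D C .] }  — reduce
  I7: { [C → ( ( .] }  — reduce
  I8: { [D → ( a .] }  — reduce
  I9: { [D → ( f . f] }  — shift
  I10: { [D → ( f f .] }  — reduce

Every state is either a pure shift/goto state or contains exactly one complete item and nothing to shift — no conflicts. The grammar is LR(0).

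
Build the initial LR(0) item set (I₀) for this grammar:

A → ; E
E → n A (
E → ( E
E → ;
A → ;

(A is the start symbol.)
{ [A → . ; E], [A → . ;], [A' → . A] }

First, augment the grammar with A' → A
I₀ = CLOSURE({ [A' → . A] }):
  [A' → . A] has the dot before A: add [A → . ; E], [A → . ;]
No further items can be added.

I₀ = { [A → . ; E], [A → . ;], [A' → . A] }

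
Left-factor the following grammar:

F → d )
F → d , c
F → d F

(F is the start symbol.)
Left-factoring transforms A → αβ₁ | αβ₂ into A → αA' and A' → β₁ | β₂
(α is the longest common prefix among the alternatives). Repeat until
no nonterminal has two alternatives with a common prefix.

Round 1: F has alternatives sharing prefix 'd'. Introduce F': F → d F'
  Add: F' → )
  Add: F' → , c
  Add: F' → F

No remaining common prefixes — done.

Resulting grammar:
F → d F'
F' → )
F' → , c
F' → F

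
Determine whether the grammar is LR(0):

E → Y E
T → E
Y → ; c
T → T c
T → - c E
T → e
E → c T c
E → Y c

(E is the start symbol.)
A grammar is LR(0) if no state in the canonical LR(0) collection has:
  - both a shift item (dot before a terminal) and a complete item (shift-reduce conflict), or
  - two or more complete items (reduce-reduce conflict; the accept item [E' → E .] counts as a complete item here).

Augment with E' → E and build the canonical LR(0) collection (I0 = CLOSURE({[E' → . E]}), then GOTO on every symbol after a dot until no new states appear). It has 15 states:
  I0: { [E → . Y E], [E → . Y c], [E → . c T c], [E' → . E], [Y → . ; c] }  — shift
  I1: { [Y → ; . c] }  — shift
  I2: { [E' → E .] }  — accept
  I3: { [E → . Y E], [E → . Y c], [E → . c T c], [E → Y . E], [E → Y . c], [Y → . ; c] }  — shift
  I4: { [E → . Y E], [E → . Y c], [E → . c T c], [E → c . T c], [T → . - c E], [T → . E], [T → . T c], [T → . e], [Y → . ; c] }  — shift
  I5: { [T → - . c E] }  — shift
  I6: { [T → E .] }  — reduce
  I7: { [E → c T . c], [T → T . c] }  — shift
  I8: { [T → e .] }  — reduce
  I9: { [E → c T c .], [T → T c .] }  — 2 reduces
  I10: { [E → . Y E], [E → . Y c], [E → . c T c], [T → - c . E], [Y → . ; c] }  — shift
  I11: { [T → - c E .] }  — reduce
  I12: { [E → Y E .] }  — reduce
  I13: { [E → . Y E], [E → . Y c], [E → . c T c], [E → Y c .], [E → c . T c], [T → . - c E], [T → . E], [T → . T c], [T → . e], [Y → . ; c] }  — shift, reduce
  I14: { [Y → ; c .] }  — reduce

Conflict in state I9:
  Reduce-reduce conflict: [E → c T c .] and [T → T c .]
So the grammar is NOT LR(0).

Answer: No. Reduce-reduce conflict: [E → c T c .] and [T → T c .]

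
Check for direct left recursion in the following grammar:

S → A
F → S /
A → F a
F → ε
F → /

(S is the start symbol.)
No direct left recursion

Direct left recursion occurs when N → N α for some non-terminal N (the right-hand side begins with the left-hand side itself).

S → A: starts with A
F → S /: starts with S
A → F a: starts with F
F → ε: starts with ε
F → /: starts with '/'

No direct left recursion found.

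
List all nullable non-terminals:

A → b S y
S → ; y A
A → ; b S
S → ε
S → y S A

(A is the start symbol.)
ε-productions: S → ε
So S is immediately nullable.
No further non-terminal can be added: every production for the remaining non-terminals contains a terminal or a non-nullable non-terminal.
Nullable = { 'S' }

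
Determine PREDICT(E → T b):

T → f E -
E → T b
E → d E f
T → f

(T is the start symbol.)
{ 'f' }

PREDICT(E → T b) = (FIRST(RHS) \ {ε}) ∪ (FOLLOW(E) if ε ∈ FIRST(RHS), i.e. RHS ⇒* ε)
FIRST(T) = { 'f' }
FIRST(T b) = { 'f' }
ε ∉ FIRST(T b), so FOLLOW(E) is not added.
PREDICT(E → T b) = { 'f' }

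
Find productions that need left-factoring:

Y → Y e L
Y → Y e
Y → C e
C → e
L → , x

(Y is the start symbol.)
Yes, Y has productions with common prefix 'Y e'

Left-factoring is needed when two productions for the same non-terminal
share a common prefix on the right-hand side.

Productions for Y:
  Y → Y e L
  Y → Y e
  Y → C e

Found common prefix 'Y e' in productions for Y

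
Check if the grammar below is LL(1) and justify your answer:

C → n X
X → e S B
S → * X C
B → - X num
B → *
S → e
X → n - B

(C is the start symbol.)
Yes, the grammar is LL(1).

For X:
  PREDICT(X → e S B) = { 'e' }
  PREDICT(X → n '-' B) = { 'n' }
For S:
  PREDICT(S → '*' X C) = { '*' }
  PREDICT(S → e) = { 'e' }
For B:
  PREDICT(B → '-' X num) = { '-' }
  PREDICT(B → '*') = { '*' }
C has a single production, so nothing to check there.

All predict sets are disjoint. The grammar IS LL(1).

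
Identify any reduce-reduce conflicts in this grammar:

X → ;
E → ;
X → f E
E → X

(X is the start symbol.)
Yes — I4: [E → ; .] vs [X → ; .]

A reduce-reduce conflict occurs when an LR(0) state has two complete items [A → α .] and [B → β .] — both call for a reduction, and with no lookahead the parser cannot choose between them.

Augment with X' → X and build the canonical LR(0) collection (I0 = CLOSURE({[X' → . X]}), then GOTO on every symbol after a dot until no new states appear). It has 7 states:
  I0: { [X → . ;], [X → . f E], [X' → . X] }  — shift
  I1: { [X → ; .] }  — reduce
  I2: { [X' → X .] }  — accept
  I3: { [E → . ;], [E → . X], [X → . ;], [X → . f E], [X → f . E] }  — shift
  I4: { [E → ; .], [X → ; .] }  — 2 reduces
  I5: { [X → f E .] }  — reduce
  I6: { [E → X .] }  — reduce

I4 contains complete items [E → ; .], [X → ; .] — reduce-reduce conflict.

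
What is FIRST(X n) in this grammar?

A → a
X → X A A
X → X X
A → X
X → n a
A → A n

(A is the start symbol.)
{ 'n' }

FIRST sets of the non-terminals involved (from the grammar, by fixed-point iteration):
  FIRST(X) = { 'n' }

To compute FIRST(X n), process the symbols left to right:
Symbol X is a non-terminal. Add FIRST(X) \ {ε} = { 'n' }
X is not nullable (ε ∉ FIRST(X)), so stop here.
FIRST(X n) = { 'n' }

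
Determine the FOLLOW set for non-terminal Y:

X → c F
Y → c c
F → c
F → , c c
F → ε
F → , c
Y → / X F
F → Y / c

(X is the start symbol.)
In F → Y / c: Y is followed by '/' c, add FIRST('/' c) \ {ε} = { '/' }

Taking the union: FOLLOW(Y) = { '/' }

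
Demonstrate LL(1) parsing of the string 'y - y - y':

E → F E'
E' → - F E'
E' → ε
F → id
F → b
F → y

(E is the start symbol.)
Stack is shown with the top on the left.

Stack     Input        Action
-----------------------------
E $       y - y - y $  output E → F E'
F E' $    y - y - y $  output F → y
y E' $    y - y - y $  match 'y'
E' $      - y - y $    output E' → - F E'
- F E' $  - y - y $    match '-'
F E' $    y - y $      output F → y
y E' $    y - y $      match 'y'
E' $      - y $        output E' → - F E'
- F E' $  - y $        match '-'
F E' $    y $          output F → y
y E' $    y $          match 'y'
E' $      $            output E' → ε
$         $            accept

The string is accepted.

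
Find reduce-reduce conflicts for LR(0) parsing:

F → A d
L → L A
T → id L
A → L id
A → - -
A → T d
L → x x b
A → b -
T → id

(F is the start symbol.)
A reduce-reduce conflict occurs when an LR(0) state has two complete items [A → α .] and [B → β .] — both call for a reduction, and with no lookahead the parser cannot choose between them.

Augment with F' → F and build the canonical LR(0) collection (I0 = CLOSURE({[F' → . F]}), then GOTO on every symbol after a dot until no new states appear). It has 18 states:
  I0: { [A → . - -], [A → . L id], [A → . T d], [A → . b -], [F → . A d], [F' → . F], [L → . L A], [L → . x x b], [T → . id L], [T → . id] }  — shift
  I1: { [A → - . -] }  — shift
  I2: { [F → A . d] }  — shift
  I3: { [F' → F .] }  — accept
  I4: { [A → . - -], [A → . L id], [A → . T d], [A → . b -], [A → L . id], [L → . L A], [L → . x x b], [L → L . A], [T → . id L], [T → . id] }  — shift
  I5: { [A → T . d] }  — shift
  I6: { [A → b . -] }  — shift
  I7: { [L → . L A], [L → . x x b], [T → id . L], [T → id .] }  — shift, reduce
  I8: { [L → x . x b] }  — shift
  I9: { [L → x x . b] }  — shift
  I10: { [L → x x b .] }  — reduce
  I11: { [A → . - -], [A → . L id], [A → . T d], [A → . b -], [L → . L A], [L → . x x b], [L → L . A], [T → . id L], [T → . id], [T → id L .] }  — shift, reduce
  I12: { [L → L A .] }  — reduce
  I13: { [A → b - .] }  — reduce
  I14: { [A → T d .] }  — reduce
  I15: { [A → L id .], [L → . L A], [L → . x x b], [T → id . L], [T → id .] }  — shift, 2 reduces
  I16: { [F → A d .] }  — reduce
  I17: { [A → - - .] }  — reduce

I15 contains complete items [A → L id .], [T → id .] — reduce-reduce conflict.

Answer: Yes — I15: [A → L id .] vs [T → id .]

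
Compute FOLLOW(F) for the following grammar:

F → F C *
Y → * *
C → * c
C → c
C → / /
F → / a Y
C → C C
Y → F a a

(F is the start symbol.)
{ $, '*', '/', 'a', 'c' }

To compute FOLLOW(F), find every occurrence of F on a right-hand side N → α F β: add FIRST(β) \ {ε}, and if β is empty or nullable also add FOLLOW(N). Iterate to a fixed point.

F is the start symbol, so $ ∈ FOLLOW(F).
In F → F C *: F is followed by C '*', add FIRST(C '*') \ {ε} = { '*', '/', 'c' }
In Y → F a a: F is followed by a a, add FIRST(a a) \ {ε} = { 'a' }

Taking the union: FOLLOW(F) = { $, '*', '/', 'a', 'c' }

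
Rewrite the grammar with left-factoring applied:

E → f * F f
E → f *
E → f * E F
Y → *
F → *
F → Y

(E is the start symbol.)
Left-factoring transforms A → αβ₁ | αβ₂ into A → αA' and A' → β₁ | β₂
(α is the longest common prefix among the alternatives). Repeat until
no nonterminal has two alternatives with a common prefix.

Round 1: E has alternatives sharing prefix 'f *'. Introduce E': E → f * E'
  Add: E' → F f
  Add: E' → ε
  Add: E' → E F

No remaining common prefixes — done.

Resulting grammar:
E → f * E'
E' → F f
E' → ε
E' → E F
Y → *
F → *
F → Y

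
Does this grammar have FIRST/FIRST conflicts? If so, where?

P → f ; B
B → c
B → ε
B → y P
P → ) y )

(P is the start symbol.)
No FIRST/FIRST conflicts.

A FIRST/FIRST conflict occurs when two productions N → α and N → β for the same non-terminal have FIRST(α) ∩ FIRST(β) ≠ ∅ (with ε ∈ FIRST of a nullable right-hand side, so two nullable alternatives also conflict).

Productions for P:
  P → f ; B: FIRST = { 'f' }
  P → ) y ): FIRST = { ')' }
Productions for B:
  B → c: FIRST = { 'c' }
  B → ε: FIRST = { ε }
  B → y P: FIRST = { 'y' }

All alternatives of each non-terminal have pairwise disjoint FIRST sets.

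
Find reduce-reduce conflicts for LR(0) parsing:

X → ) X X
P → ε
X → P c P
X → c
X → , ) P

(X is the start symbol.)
No reduce-reduce conflicts

A reduce-reduce conflict occurs when an LR(0) state has two complete items [A → α .] and [B → β .] — both call for a reduction, and with no lookahead the parser cannot choose between them.

Augment with X' → X and build the canonical LR(0) collection (I0 = CLOSURE({[X' → . X]}), then GOTO on every symbol after a dot until no new states appear). It has 12 states:
  I0: { [P → .], [X → . ) X X], [X → . , ) P], [X → . P c P], [X → . c], [X' → . X] }  — shift, reduce
  I1: { [P → .], [X → ) . X X], [X → . ) X X], [X → . , ) P], [X → . P c P], [X → . c] }  — shift, reduce
  I2: { [X → , . ) P] }  — shift
  I3: { [X → P . c P] }  — shift
  I4: { [X' → X .] }  — accept
  I5: { [X → c .] }  — reduce
  I6: { [P → .], [X → P c . P] }  — reduce
  I7: { [X → P c P .] }  — reduce
  I8: { [P → .], [X → , ) . P] }  — reduce
  I9: { [X → , ) P .] }  — reduce
  I10: { [P → .], [X → ) X . X], [X → . ) X X], [X → . , ) P], [X → . P c P], [X → . c] }  — shift, reduce
  I11: { [X → ) X X .] }  — reduce

No state contains more than one complete item.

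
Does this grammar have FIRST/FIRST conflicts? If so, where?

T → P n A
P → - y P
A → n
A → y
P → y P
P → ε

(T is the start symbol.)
No FIRST/FIRST conflicts.

Productions for P:
  P → - y P: FIRST = { '-' }
  P → y P: FIRST = { 'y' }
  P → ε: FIRST = { ε }
Productions for A:
  A → n: FIRST = { 'n' }
  A → y: FIRST = { 'y' }
T has only one production, so no FIRST/FIRST conflict is possible there.

All alternatives of each non-terminal have pairwise disjoint FIRST sets.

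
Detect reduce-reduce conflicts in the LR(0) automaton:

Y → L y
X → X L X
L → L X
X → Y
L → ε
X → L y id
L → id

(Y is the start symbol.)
Yes — I5: [L → .] vs [L → L X .]; I9: [L → .] vs [L → L X .]

Augment with Y' → Y and build the canonical LR(0) collection (I0 = CLOSURE({[Y' → . Y]}), then GOTO on every symbol after a dot until no new states appear). It has 12 states:
  I0: { [L → . L X], [L → . id], [L → .], [Y → . L y], [Y' → . Y] }  — shift, reduce
  I1: { [L → . L X], [L → . id], [L → .], [L → L . X], [X → . L y id], [X → . X L X], [X → . Y], [Y → . L y], [Y → L . y] }  — shift, reduce
  I2: { [Y' → Y .] }  — accept
  I3: { [L → id .] }  — reduce
  I4: { [L → . L X], [L → . id], [L → .], [L → L . X], [X → . L y id], [X → . X L X], [X → . Y], [X → L . y id], [Y → . L y], [Y → L . y] }  — shift, reduce
  I5: { [L → . L X], [L → . id], [L → .], [L → L X .], [X → X . L X] }  — shift, 2 reduces
  I6: { [X → Y .] }  — reduce
  I7: { [Y → L y .] }  — reduce
  I8: { [L → . L X], [L → . id], [L → .], [L → L . X], [X → . L y id], [X → . X L X], [X → . Y], [X → X L . X], [Y → . L y] }  — shift, reduce
  I9: { [L → . L X], [L → . id], [L → .], [L → L X .], [X → X . L X], [X → X L X .] }  — shift, 3 reduces
  I10: { [X → L y . id], [Y → L y .] }  — shift, reduce
  I11: { [X → L y id .] }  — reduce

I5 contains complete items [L → .], [L → L X .] — reduce-reduce conflict.
I9 contains complete items [L → .], [L → L X .], [X → X L X .] — reduce-reduce conflict.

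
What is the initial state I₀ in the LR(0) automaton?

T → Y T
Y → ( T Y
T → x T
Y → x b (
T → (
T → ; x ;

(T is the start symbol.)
First, augment the grammar with T' → T
I₀ = CLOSURE({ [T' → . T] }):
  [T' → . T] has the dot before T: add [T → . Y T], [T → . x T], [T → . (], [T → . ; x ;]
  [T → . Y T] has the dot before Y: add [Y → . ( T Y], [Y → . x b (]
No further items can be added.

I₀ = { [T → . (], [T → . ; x ;], [T → . Y T], [T → . x T], [T' → . T], [Y → . ( T Y], [Y → . x b (] }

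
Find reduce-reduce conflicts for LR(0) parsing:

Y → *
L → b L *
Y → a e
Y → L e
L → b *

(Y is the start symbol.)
A reduce-reduce conflict occurs when an LR(0) state has two complete items [A → α .] and [B → β .] — both call for a reduction, and with no lookahead the parser cannot choose between them.

Augment with Y' → Y and build the canonical LR(0) collection (I0 = CLOSURE({[Y' → . Y]}), then GOTO on every symbol after a dot until no new states appear). It has 11 states:
  I0: { [L → . b *], [L → . b L *], [Y → . *], [Y → . L e], [Y → . a e], [Y' → . Y] }  — shift
  I1: { [Y → * .] }  — reduce
  I2: { [Y → L . e] }  — shift
  I3: { [Y' → Y .] }  — accept
  I4: { [Y → a . e] }  — shift
  I5: { [L → . b *], [L → . b L *], [L → b . *], [L → b . L *] }  — shift
  I6: { [L → b * .] }  — reduce
  I7: { [L → b L . *] }  — shift
  I8: { [L → b L * .] }  — reduce
  I9: { [Y → a e .] }  — reduce
  I10: { [Y → L e .] }  — reduce

No state contains more than one complete item.

Answer: No reduce-reduce conflicts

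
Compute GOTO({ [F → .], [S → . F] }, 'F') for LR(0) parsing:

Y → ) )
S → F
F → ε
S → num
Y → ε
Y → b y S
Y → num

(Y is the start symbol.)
GOTO(I, 'F') = CLOSURE({ [A → αX.β] : [A → α.Xβ] ∈ I, X = 'F' })

Items with dot before 'F', with the dot advanced:
  [S → . F] → [S → F .]
Closure adds nothing (no advanced item has the dot before a non-terminal).

GOTO = { [S → F .] }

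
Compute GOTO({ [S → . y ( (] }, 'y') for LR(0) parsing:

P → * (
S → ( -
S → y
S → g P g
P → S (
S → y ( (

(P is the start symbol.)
{ [S → y . ( (] }

GOTO(I, 'y') = CLOSURE({ [A → αX.β] : [A → α.Xβ] ∈ I, X = 'y' })

Items with dot before 'y', with the dot advanced:
  [S → . y ( (] → [S → y . ( (]
Closure adds nothing (no advanced item has the dot before a non-terminal).

GOTO = { [S → y . ( (] }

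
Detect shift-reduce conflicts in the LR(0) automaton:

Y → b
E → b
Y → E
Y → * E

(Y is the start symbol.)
No shift-reduce conflicts

A shift-reduce conflict occurs when an LR(0) state has both:
  - a complete (reduce) item [A → α .] (dot at the end), and
  - a shift item [B → β . c γ] (dot before a terminal).

Augment with Y' → Y and build the canonical LR(0) collection (I0 = CLOSURE({[Y' → . Y]}), then GOTO on every symbol after a dot until no new states appear). It has 7 states:
  I0: { [E → . b], [Y → . * E], [Y → . E], [Y → . b], [Y' → . Y] }  — shift
  I1: { [E → . b], [Y → * . E] }  — shift
  I2: { [Y → E .] }  — reduce
  I3: { [Y' → Y .] }  — accept
  I4: { [E → b .], [Y → b .] }  — 2 reduces
  I5: { [Y → * E .] }  — reduce
  I6: { [E → b .] }  — reduce

No state contains both a complete item and a shift item.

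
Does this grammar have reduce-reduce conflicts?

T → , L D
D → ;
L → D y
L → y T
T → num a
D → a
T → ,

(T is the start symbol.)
Augment with T' → T and build the canonical LR(0) collection (I0 = CLOSURE({[T' → . T]}), then GOTO on every symbol after a dot until no new states appear). It has 13 states:
  I0: { [T → . , L D], [T → . ,], [T → . num a], [T' → . T] }  — shift
  I1: { [D → . ;], [D → . a], [L → . D y], [L → . y T], [T → , . L D], [T → , .] }  — shift, reduce
  I2: { [T' → T .] }  — accept
  I3: { [T → num . a] }  — shift
  I4: { [T → num a .] }  — reduce
  I5: { [D → ; .] }  — reduce
  I6: { [L → D . y] }  — shift
  I7: { [D → . ;], [D → . a], [T → , L . D] }  — shift
  I8: { [D → a .] }  — reduce
  I9: { [L → y . T], [T → . , L D], [T → . ,], [T → . num a] }  — shift
  I10: { [L → y T .] }  — reduce
  I11: { [T → , L D .] }  — reduce
  I12: { [L → D y .] }  — reduce

No state contains more than one complete item.

Answer: No reduce-reduce conflicts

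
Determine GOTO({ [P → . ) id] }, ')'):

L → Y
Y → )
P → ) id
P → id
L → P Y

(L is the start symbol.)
GOTO(I, ')') = CLOSURE({ [A → αX.β] : [A → α.Xβ] ∈ I, X = ')' })

Items with dot before ')', with the dot advanced:
  [P → . ) id] → [P → ) . id]
Closure adds nothing (no advanced item has the dot before a non-terminal).

GOTO = { [P → ) . id] }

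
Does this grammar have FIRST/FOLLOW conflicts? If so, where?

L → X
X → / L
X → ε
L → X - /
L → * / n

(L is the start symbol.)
Yes. L → X '-' '/' with FOLLOW(L) on { '-' }

Nullable non-terminals: L, X.
FIRST sets used below: FIRST(X) = { '/', ε }

L: nullable alternative(s) L → X; FOLLOW(L) = { $, '-' }
  L → X: FIRST \ {ε} = { '/' } — this is the only nullable alternative, skip
  L → X - /: FIRST \ {ε} = { '-', '/' } — overlaps FOLLOW(L) on { '-' }: CONFLICT
  L → * / n: FIRST \ {ε} = { '*' } — disjoint from FOLLOW(L)

X: nullable alternative(s) X → ε; FOLLOW(X) = { $, '-' }
  X → / L: FIRST \ {ε} = { '/' } — disjoint from FOLLOW(X)
  X → ε: FIRST \ {ε} = { } — this is the only nullable alternative, skip

So the grammar has 1 FIRST/FOLLOW conflict (marked CONFLICT above).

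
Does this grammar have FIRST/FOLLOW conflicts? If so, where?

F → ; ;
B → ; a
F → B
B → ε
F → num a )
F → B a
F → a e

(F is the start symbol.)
A FIRST/FOLLOW conflict occurs when a non-terminal N has a nullable alternative N → β (β ⇒* ε) and another alternative N → α with FIRST(α) ∩ FOLLOW(N) ≠ ∅: on such a lookahead the parser cannot decide between expanding α and letting N vanish via β.

Nullable non-terminals: B, F.
FIRST sets used below: FIRST(B) = { ';', ε }

B: nullable alternative(s) B → ε; FOLLOW(B) = { $, 'a' }
  B → ; a: FIRST \ {ε} = { ';' } — disjoint from FOLLOW(B)
  B → ε: FIRST \ {ε} = { } — this is the only nullable alternative, skip

F: nullable alternative(s) F → B; FOLLOW(F) = { $ }
  F → ; ;: FIRST \ {ε} = { ';' } — disjoint from FOLLOW(F)
  F → B: FIRST \ {ε} = { ';' } — this is the only nullable alternative, skip
  F → num a ): FIRST \ {ε} = { 'num' } — disjoint from FOLLOW(F)
  F → B a: FIRST \ {ε} = { ';', 'a' } — disjoint from FOLLOW(F)
  F → a e: FIRST \ {ε} = { 'a' } — disjoint from FOLLOW(F)

No FIRST/FOLLOW conflicts found.

Answer: No FIRST/FOLLOW conflicts.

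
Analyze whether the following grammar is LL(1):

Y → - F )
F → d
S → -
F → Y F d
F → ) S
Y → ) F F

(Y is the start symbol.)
Relevant sets:
  FIRST(Y) = { ')', '-' }

For Y:
  PREDICT(Y → '-' F ')') = { '-' }
  PREDICT(Y → ')' F F) = { ')' }
For F:
  PREDICT(F → d) = { 'd' }
  PREDICT(F → Y F d) = { ')', '-' }
  PREDICT(F → ')' S) = { ')' }
S has a single production, so nothing to check there.

Conflict found: Predict set conflict for F: { ')' }
The grammar is NOT LL(1).

Answer: No. Predict set conflict for F: { ')' }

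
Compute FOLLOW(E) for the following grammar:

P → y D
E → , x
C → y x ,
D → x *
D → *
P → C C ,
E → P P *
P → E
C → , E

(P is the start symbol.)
{ $, '*', ',', 'y' }

To compute FOLLOW(E), find every occurrence of E on a right-hand side N → α E β: add FIRST(β) \ {ε}, and if β is empty or nullable also add FOLLOW(N). Iterate to a fixed point.

In P → E: E is at the end, add FOLLOW(P)
In C → , E: E is at the end, add FOLLOW(C)

The FOLLOW sets referred to above (computed the same way, to a fixed point):
  FOLLOW(P) = { $, '*', ',', 'y' }
  FOLLOW(C) = { ',', 'y' }

Taking the union: FOLLOW(E) = { $, '*', ',', 'y' }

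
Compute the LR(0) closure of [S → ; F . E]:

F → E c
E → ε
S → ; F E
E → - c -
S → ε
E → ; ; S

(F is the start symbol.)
To compute CLOSURE, for each item [A → α.Bβ] where B is a non-terminal, add [B → .γ] for all productions B → γ; repeat for the newly added items until nothing changes.

Start with: [S → ; F . E]
  [S → ; F . E] has the dot before E: add [E → .], [E → . - c -], [E → . ; ; S]
No further items can be added.

CLOSURE = { [E → . - c -], [E → . ; ; S], [E → .], [S → ; F . E] }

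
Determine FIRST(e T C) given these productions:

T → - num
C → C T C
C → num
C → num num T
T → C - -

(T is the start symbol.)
To compute FIRST(e T C), process the symbols left to right:
Symbol e is a terminal. Add 'e' and stop.
FIRST(e T C) = { 'e' }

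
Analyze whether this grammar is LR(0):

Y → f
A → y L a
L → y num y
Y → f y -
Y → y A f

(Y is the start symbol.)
A grammar is LR(0) if no state in the canonical LR(0) collection has:
  - both a shift item (dot before a terminal) and a complete item (shift-reduce conflict), or
  - two or more complete items (reduce-reduce conflict; the accept item [Y' → Y .] counts as a complete item here).

Augment with Y' → Y and build the canonical LR(0) collection (I0 = CLOSURE({[Y' → . Y]}), then GOTO on every symbol after a dot until no new states appear). It has 14 states:
  I0: { [Y → . f y -], [Y → . f], [Y → . y A f], [Y' → . Y] }  — shift
  I1: { [Y' → Y .] }  — accept
  I2: { [Y → f . y -], [Y → f .] }  — shift, reduce
  I3: { [A → . y L a], [Y → y . A f] }  — shift
  I4: { [Y → y A . f] }  — shift
  I5: { [A → y . L a], [L → . y num y] }  — shift
  I6: { [A → y L . a] }  — shift
  I7: { [L → y . num y] }  — shift
  I8: { [L → y num . y] }  — shift
  I9: { [L → y num y .] }  — reduce
  I10: { [A → y L a .] }  — reduce
  I11: { [Y → y A f .] }  — reduce
  I12: { [Y → f y . -] }  — shift
  I13: { [Y → f y - .] }  — reduce

Conflict in state I2:
  Shift-reduce conflict between [Y → f .] and [Y → f . y -]
So the grammar is NOT LR(0).

Answer: No. Shift-reduce conflict between [Y → f .] and [Y → f . y -]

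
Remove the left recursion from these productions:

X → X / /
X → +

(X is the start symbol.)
X → + X'
X' → / / X'
X' → ε

X is directly left-recursive. The standard transformation for
  A → A α₁ | ... | A α_m | β₁ | ... | β_n
is
  A  → β₁ A' | ... | β_n A'
  A' → α₁ A' | ... | α_m A' | ε

X → + becomes X → + X'
X → X / / becomes X' → / / X'
Add X' → ε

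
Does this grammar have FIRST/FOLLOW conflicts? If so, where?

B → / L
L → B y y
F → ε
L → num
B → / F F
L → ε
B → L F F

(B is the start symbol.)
Nullable non-terminals: B, F, L.
FIRST sets used below: FIRST(L) = { '/', 'num', 'y', ε }, FIRST(F) = { ε }, FIRST(B) = { '/', 'num', 'y', ε }

B: nullable alternative(s) B → L F F; FOLLOW(B) = { $, 'y' }
  B → / L: FIRST \ {ε} = { '/' } — disjoint from FOLLOW(B)
  B → / F F: FIRST \ {ε} = { '/' } — disjoint from FOLLOW(B)
  B → L F F: FIRST \ {ε} = { '/', 'num', 'y' } — this is the only nullable alternative, skip
F has a nullable alternative but only one production, so nothing to check.

L: nullable alternative(s) L → ε; FOLLOW(L) = { $, 'y' }
  L → B y y: FIRST \ {ε} = { '/', 'num', 'y' } — overlaps FOLLOW(L) on { 'y' }: CONFLICT
  L → num: FIRST \ {ε} = { 'num' } — disjoint from FOLLOW(L)
  L → ε: FIRST \ {ε} = { } — this is the only nullable alternative, skip

So the grammar has 1 FIRST/FOLLOW conflict (marked CONFLICT above).

Answer: Yes. L → B y y with FOLLOW(L) on { 'y' }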